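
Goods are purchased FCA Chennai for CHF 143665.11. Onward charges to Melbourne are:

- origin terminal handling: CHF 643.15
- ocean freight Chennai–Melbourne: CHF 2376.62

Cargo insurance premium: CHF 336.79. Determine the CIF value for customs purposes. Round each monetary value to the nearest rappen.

CIF value: CHF 147021.67

CIF = FCA price + pre-shipment costs + freight + insurance
CIF = 143665.11 + 643.15 + 2376.62 + 336.79 = 147021.67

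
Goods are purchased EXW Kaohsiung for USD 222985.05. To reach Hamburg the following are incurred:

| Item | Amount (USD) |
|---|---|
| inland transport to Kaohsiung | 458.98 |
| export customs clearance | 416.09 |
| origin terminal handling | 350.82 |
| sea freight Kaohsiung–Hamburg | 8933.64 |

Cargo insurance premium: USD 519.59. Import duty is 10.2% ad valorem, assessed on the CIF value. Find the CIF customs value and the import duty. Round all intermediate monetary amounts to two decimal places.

CIF value: USD 233664.17; import duty: USD 23833.75

CIF = EXW price + pre-shipment costs + freight + insurance
CIF = 222985.05 + 458.98 + 416.09 + 350.82 + 8933.64 + 519.59 = 233664.17
Import duty = 233664.17 × 10.2% = 23833.75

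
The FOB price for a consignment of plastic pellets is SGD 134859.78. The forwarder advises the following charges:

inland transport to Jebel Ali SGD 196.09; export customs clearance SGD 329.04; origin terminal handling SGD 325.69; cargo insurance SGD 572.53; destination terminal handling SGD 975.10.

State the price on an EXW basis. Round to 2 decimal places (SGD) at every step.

Not relevant to the conversion: destination terminal, insurance — on the buyer under both terms; not part of either seller's price.
From FOB to EXW, the seller no longer bears: inland to port, export clearance, origin terminal.
EXW price = 134859.78 − 196.09 − 329.04 − 325.69 = 134008.96

EXW price: SGD 134008.96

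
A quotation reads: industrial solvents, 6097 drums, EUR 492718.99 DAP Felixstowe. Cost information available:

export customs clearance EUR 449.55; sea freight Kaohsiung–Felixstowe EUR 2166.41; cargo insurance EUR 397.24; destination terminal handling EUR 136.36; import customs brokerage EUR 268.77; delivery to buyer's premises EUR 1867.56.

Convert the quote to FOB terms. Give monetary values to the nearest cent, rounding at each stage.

Not relevant to the conversion: export clearance — on the seller under both DAP and FOB; already in the DAP price and stays in the FOB price. brokerage — on the buyer under both terms; not part of either seller's price.
From DAP to FOB, the seller no longer bears: freight, insurance, destination terminal, delivery.
FOB price = 492718.99 − 2166.41 − 397.24 − 136.36 − 1867.56 = 488151.42

FOB price: EUR 488151.42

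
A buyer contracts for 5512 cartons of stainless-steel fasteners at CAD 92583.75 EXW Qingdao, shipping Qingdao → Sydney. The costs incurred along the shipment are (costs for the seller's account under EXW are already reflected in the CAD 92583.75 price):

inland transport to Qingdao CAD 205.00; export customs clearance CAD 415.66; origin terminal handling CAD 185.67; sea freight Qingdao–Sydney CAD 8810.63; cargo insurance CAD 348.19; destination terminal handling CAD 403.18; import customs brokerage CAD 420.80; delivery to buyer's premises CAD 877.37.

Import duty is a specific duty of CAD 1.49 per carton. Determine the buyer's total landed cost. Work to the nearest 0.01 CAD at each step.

Total landed cost: CAD 112463.13

EXW: the seller makes goods available at their premises; the buyer bears all onward costs.
CIF value = EXW price + inland to port + export clearance + origin terminal + freight + insurance = 92583.75 + 205.00 + 415.66 + 185.67 + 8810.63 + 348.19 = 102548.90
Import duty = 5512 × 1.49 = 8212.88
Buyer bears: inland to port 205.00 + export clearance 415.66 + origin terminal 185.67 + freight 8810.63 + insurance 348.19 + destination terminal 403.18 + brokerage 420.80 + delivery 877.37 + duty 8212.88 = 19879.38
Landed cost = invoice 92583.75 + 19879.38 = 112463.13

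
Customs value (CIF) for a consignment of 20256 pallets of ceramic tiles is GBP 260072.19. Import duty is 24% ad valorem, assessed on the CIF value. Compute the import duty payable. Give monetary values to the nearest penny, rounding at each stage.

Import duty = 260072.19 × 24% = 62417.33

Import duty: GBP 62417.33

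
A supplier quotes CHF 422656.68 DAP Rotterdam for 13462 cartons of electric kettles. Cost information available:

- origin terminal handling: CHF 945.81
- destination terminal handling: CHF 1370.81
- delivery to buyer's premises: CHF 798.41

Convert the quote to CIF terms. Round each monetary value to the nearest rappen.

CIF price: CHF 420487.46

Not relevant to the conversion: origin terminal — on the seller under both DAP and CIF; already in the DAP price and stays in the CIF price.
From DAP to CIF, the seller no longer bears: destination terminal, delivery.
CIF price = 422656.68 − 1370.81 − 798.41 = 420487.46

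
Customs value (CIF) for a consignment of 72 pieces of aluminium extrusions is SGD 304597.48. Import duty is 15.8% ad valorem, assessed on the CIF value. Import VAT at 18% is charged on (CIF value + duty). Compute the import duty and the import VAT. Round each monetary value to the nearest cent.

Import duty: SGD 48126.40; import VAT: SGD 63490.30

Import duty = 304597.48 × 15.8% = 48126.40
VAT base = CIF + duty = 304597.48 + 48126.40 = 352723.88
Import VAT = 352723.88 × 18% = 63490.30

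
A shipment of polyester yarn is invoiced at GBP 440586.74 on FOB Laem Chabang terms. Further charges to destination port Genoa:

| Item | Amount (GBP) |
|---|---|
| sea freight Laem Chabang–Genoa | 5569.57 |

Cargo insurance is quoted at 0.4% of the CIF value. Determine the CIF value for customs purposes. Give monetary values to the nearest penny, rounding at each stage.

Let C be the CIF value. C = FOB price + freight + 0.4% × C
C − 0.4% × C = 440586.74 + 5569.57
0.996 × C = 446156.31
C = 446156.31 / 0.996 = 447948.10
Insurance premium = 0.4% × 447948.10 = 1791.79

CIF value: GBP 447948.10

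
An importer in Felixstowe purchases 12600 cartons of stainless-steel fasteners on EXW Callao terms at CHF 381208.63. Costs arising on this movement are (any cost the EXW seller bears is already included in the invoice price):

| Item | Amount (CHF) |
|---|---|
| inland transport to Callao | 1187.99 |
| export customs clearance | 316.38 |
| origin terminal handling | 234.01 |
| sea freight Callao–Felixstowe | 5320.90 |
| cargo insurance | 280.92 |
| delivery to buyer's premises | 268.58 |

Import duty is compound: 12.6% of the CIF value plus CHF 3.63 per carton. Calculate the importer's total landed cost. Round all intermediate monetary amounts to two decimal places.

Total landed cost: CHF 483512.56

EXW: the seller makes goods available at their premises; the buyer bears all onward costs.
CIF value = EXW price + inland to port + export clearance + origin terminal + freight + insurance = 381208.63 + 1187.99 + 316.38 + 234.01 + 5320.90 + 280.92 = 388548.83
Ad valorem component: 388548.83 × 12.6% = 48957.15
Specific component: 12600 × 3.63 = 45738.00
Import duty = 48957.15 + 45738.00 = 94695.15
Buyer bears: inland to port 1187.99 + export clearance 316.38 + origin terminal 234.01 + freight 5320.90 + insurance 280.92 + delivery 268.58 + duty 94695.15 = 102303.93
Landed cost = invoice 381208.63 + 102303.93 = 483512.56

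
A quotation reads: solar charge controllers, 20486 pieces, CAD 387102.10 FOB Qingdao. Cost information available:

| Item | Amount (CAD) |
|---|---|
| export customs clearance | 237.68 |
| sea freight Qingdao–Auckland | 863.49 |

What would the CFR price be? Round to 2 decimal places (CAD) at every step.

CFR price: CAD 387965.59

Not relevant to the conversion: export clearance — on the seller under both FOB and CFR; already in the FOB price and stays in the CFR price.
From FOB to CFR, the seller additionally bears: freight.
CFR price = 387102.10 + 863.49 = 387965.59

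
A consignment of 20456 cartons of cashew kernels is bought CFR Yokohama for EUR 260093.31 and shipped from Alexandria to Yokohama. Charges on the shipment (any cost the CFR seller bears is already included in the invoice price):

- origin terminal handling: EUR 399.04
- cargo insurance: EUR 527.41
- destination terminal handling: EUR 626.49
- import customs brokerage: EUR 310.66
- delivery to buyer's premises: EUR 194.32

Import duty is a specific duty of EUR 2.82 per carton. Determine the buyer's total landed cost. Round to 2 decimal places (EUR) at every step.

Total landed cost: EUR 319438.11

CFR: the seller pays costs through ocean freight to the destination port, but not insurance.
Already in the invoice (seller's account under CFR): origin terminal — exclude.
CIF value = CFR price + insurance = 260093.31 + 527.41 = 260620.72
Import duty = 20456 × 2.82 = 57685.92
Buyer bears: insurance 527.41 + destination terminal 626.49 + brokerage 310.66 + delivery 194.32 + duty 57685.92 = 59344.80
Landed cost = invoice 260093.31 + 59344.80 = 319438.11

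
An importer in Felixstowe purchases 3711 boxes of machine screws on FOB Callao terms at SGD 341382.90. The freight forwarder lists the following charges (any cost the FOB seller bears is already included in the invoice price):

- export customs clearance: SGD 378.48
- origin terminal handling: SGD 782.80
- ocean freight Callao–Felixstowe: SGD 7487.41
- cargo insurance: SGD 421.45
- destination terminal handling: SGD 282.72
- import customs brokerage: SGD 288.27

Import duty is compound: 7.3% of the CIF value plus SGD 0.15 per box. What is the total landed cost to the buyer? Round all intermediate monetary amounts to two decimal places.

FOB: the seller bears costs until goods are on board at the origin port; the buyer bears freight, insurance and all costs thereafter.
Already in the invoice (seller's account under FOB): export clearance, origin terminal — exclude.
CIF value = FOB price + freight + insurance = 341382.90 + 7487.41 + 421.45 = 349291.76
Ad valorem component: 349291.76 × 7.3% = 25498.30
Specific component: 3711 × 0.15 = 556.65
Import duty = 25498.30 + 556.65 = 26054.95
Buyer bears: freight 7487.41 + insurance 421.45 + destination terminal 282.72 + brokerage 288.27 + duty 26054.95 = 34534.80
Landed cost = invoice 341382.90 + 34534.80 = 375917.70

Total landed cost: SGD 375917.70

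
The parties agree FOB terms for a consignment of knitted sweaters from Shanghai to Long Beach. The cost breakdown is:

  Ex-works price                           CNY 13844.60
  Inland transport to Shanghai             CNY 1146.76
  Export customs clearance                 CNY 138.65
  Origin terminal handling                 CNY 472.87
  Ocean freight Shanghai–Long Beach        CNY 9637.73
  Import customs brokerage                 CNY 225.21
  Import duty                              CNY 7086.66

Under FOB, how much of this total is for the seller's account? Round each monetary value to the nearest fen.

FOB: the seller bears costs until goods are on board at the origin port; the buyer bears freight, insurance and all costs thereafter.
Seller's account: goods 13844.60 + inland to port 1146.76 + export clearance 138.65 + origin terminal 472.87 = 15602.88
Buyer's account: freight 9637.73 + brokerage 225.21 + duty 7086.66 = 16949.60

Seller's account: CNY 15602.88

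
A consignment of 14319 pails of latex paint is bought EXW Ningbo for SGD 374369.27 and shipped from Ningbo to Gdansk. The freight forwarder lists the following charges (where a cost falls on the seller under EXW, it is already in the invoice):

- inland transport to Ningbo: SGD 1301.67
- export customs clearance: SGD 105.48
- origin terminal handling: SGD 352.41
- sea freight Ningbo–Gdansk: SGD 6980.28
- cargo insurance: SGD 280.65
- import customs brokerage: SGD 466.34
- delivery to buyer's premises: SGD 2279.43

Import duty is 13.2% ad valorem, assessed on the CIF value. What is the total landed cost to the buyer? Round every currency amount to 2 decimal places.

EXW: the seller makes goods available at their premises; the buyer bears all onward costs.
CIF value = EXW price + inland to port + export clearance + origin terminal + freight + insurance = 374369.27 + 1301.67 + 105.48 + 352.41 + 6980.28 + 280.65 = 383389.76
Import duty = 383389.76 × 13.2% = 50607.45
Buyer bears: inland to port 1301.67 + export clearance 105.48 + origin terminal 352.41 + freight 6980.28 + insurance 280.65 + brokerage 466.34 + delivery 2279.43 + duty 50607.45 = 62373.71
Landed cost = invoice 374369.27 + 62373.71 = 436742.98

Total landed cost: SGD 436742.98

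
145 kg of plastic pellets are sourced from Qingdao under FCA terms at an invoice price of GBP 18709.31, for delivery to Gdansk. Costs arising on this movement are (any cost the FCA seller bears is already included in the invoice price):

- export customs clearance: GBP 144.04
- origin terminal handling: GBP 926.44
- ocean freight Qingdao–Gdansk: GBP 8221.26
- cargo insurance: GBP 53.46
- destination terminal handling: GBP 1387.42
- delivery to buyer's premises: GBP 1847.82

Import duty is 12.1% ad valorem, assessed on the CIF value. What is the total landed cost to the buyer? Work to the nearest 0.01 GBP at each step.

FCA: the seller delivers export-cleared goods to the carrier; the buyer bears costs from that point.
Already in the invoice (seller's account under FCA): export clearance — exclude.
CIF value = FCA price + origin terminal + freight + insurance = 18709.31 + 926.44 + 8221.26 + 53.46 = 27910.47
Import duty = 27910.47 × 12.1% = 3377.17
Buyer bears: origin terminal 926.44 + freight 8221.26 + insurance 53.46 + destination terminal 1387.42 + delivery 1847.82 + duty 3377.17 = 15813.57
Landed cost = invoice 18709.31 + 15813.57 = 34522.88

Total landed cost: GBP 34522.88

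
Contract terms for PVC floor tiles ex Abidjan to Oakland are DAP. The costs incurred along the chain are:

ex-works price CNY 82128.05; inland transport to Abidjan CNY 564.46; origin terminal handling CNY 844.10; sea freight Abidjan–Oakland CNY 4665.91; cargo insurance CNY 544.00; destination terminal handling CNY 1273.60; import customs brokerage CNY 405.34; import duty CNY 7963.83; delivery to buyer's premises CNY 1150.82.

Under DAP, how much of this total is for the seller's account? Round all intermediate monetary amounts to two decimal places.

DAP: the seller bears all costs to the named destination except import duty and clearance.
Seller's account: goods 82128.05 + inland to port 564.46 + origin terminal 844.10 + freight 4665.91 + insurance 544.00 + destination terminal 1273.60 + delivery 1150.82 = 91170.94
Buyer's account: brokerage 405.34 + duty 7963.83 = 8369.17

Seller's account: CNY 91170.94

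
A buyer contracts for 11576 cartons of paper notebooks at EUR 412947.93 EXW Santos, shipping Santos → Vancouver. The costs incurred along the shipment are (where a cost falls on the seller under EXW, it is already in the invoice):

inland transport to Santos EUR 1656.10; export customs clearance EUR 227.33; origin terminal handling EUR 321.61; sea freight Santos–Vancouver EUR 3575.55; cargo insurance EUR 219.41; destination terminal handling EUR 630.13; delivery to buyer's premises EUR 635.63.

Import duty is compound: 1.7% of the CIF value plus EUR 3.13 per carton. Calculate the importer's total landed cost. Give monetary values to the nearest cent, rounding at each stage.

Total landed cost: EUR 463568.68

EXW: the seller makes goods available at their premises; the buyer bears all onward costs.
CIF value = EXW price + inland to port + export clearance + origin terminal + freight + insurance = 412947.93 + 1656.10 + 227.33 + 321.61 + 3575.55 + 219.41 = 418947.93
Ad valorem component: 418947.93 × 1.7% = 7122.11
Specific component: 11576 × 3.13 = 36232.88
Import duty = 7122.11 + 36232.88 = 43354.99
Buyer bears: inland to port 1656.10 + export clearance 227.33 + origin terminal 321.61 + freight 3575.55 + insurance 219.41 + destination terminal 630.13 + delivery 635.63 + duty 43354.99 = 50620.75
Landed cost = invoice 412947.93 + 50620.75 = 463568.68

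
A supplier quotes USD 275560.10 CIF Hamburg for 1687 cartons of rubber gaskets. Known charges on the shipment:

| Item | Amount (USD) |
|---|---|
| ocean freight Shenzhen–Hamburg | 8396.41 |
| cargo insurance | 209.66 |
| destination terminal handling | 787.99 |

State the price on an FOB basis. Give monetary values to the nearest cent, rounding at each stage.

FOB price: USD 266954.03

Not relevant to the conversion: destination terminal — on the buyer under both terms; not part of either seller's price.
From CIF to FOB, the seller no longer bears: freight, insurance.
FOB price = 275560.10 − 8396.41 − 209.66 = 266954.03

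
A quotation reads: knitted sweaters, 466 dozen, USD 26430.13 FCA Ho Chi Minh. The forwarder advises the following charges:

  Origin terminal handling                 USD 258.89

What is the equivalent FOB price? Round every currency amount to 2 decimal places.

From FCA to FOB, the seller additionally bears: origin terminal.
FOB price = 26430.13 + 258.89 = 26689.02

FOB price: USD 26689.02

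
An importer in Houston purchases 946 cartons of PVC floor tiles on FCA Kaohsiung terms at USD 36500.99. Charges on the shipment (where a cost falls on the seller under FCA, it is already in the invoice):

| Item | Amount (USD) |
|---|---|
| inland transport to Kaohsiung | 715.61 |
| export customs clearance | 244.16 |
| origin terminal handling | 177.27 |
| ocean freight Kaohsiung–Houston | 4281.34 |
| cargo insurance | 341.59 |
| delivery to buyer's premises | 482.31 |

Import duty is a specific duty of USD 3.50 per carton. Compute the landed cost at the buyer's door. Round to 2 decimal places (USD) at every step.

Total landed cost: USD 45094.50

FCA: the seller delivers export-cleared goods to the carrier; the buyer bears costs from that point.
Already in the invoice (seller's account under FCA): inland to port, export clearance — exclude.
CIF value = FCA price + origin terminal + freight + insurance = 36500.99 + 177.27 + 4281.34 + 341.59 = 41301.19
Import duty = 946 × 3.50 = 3311.00
Buyer bears: origin terminal 177.27 + freight 4281.34 + insurance 341.59 + delivery 482.31 + duty 3311.00 = 8593.51
Landed cost = invoice 36500.99 + 8593.51 = 45094.50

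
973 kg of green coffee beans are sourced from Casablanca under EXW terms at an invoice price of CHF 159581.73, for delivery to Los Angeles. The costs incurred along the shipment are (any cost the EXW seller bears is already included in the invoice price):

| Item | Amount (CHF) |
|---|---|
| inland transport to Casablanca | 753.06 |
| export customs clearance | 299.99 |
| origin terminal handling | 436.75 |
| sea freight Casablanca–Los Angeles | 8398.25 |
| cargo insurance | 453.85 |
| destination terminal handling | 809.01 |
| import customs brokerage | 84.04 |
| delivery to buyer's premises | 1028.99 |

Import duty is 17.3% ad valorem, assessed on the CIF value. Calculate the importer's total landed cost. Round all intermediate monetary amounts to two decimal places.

Total landed cost: CHF 201242.46

EXW: the seller makes goods available at their premises; the buyer bears all onward costs.
CIF value = EXW price + inland to port + export clearance + origin terminal + freight + insurance = 159581.73 + 753.06 + 299.99 + 436.75 + 8398.25 + 453.85 = 169923.63
Import duty = 169923.63 × 17.3% = 29396.79
Buyer bears: inland to port 753.06 + export clearance 299.99 + origin terminal 436.75 + freight 8398.25 + insurance 453.85 + destination terminal 809.01 + brokerage 84.04 + delivery 1028.99 + duty 29396.79 = 41660.73
Landed cost = invoice 159581.73 + 41660.73 = 201242.46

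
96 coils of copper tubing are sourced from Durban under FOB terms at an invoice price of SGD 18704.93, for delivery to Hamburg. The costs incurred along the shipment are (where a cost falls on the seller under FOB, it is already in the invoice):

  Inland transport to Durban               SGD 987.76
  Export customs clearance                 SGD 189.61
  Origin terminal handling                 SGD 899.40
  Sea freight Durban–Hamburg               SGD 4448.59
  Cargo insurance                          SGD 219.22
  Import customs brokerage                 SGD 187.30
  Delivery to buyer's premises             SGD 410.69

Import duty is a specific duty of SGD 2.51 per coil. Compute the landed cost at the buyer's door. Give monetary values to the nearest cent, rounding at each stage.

FOB: the seller bears costs until goods are on board at the origin port; the buyer bears freight, insurance and all costs thereafter.
Already in the invoice (seller's account under FOB): inland to port, export clearance, origin terminal — exclude.
CIF value = FOB price + freight + insurance = 18704.93 + 4448.59 + 219.22 = 23372.74
Import duty = 96 × 2.51 = 240.96
Buyer bears: freight 4448.59 + insurance 219.22 + brokerage 187.30 + delivery 410.69 + duty 240.96 = 5506.76
Landed cost = invoice 18704.93 + 5506.76 = 24211.69

Total landed cost: SGD 24211.69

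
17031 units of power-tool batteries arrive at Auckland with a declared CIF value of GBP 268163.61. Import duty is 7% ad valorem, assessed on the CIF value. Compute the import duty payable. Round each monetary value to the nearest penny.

Import duty = 268163.61 × 7% = 18771.45

Import duty: GBP 18771.45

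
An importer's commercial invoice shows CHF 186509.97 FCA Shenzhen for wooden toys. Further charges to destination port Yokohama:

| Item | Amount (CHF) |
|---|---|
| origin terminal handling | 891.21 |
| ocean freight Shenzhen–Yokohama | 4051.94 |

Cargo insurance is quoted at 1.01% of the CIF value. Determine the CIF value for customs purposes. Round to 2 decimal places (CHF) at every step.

Let C be the CIF value. C = FCA price + pre-shipment costs + freight + 1.01% × C
C − 1.01% × C = 186509.97 + 891.21 + 4051.94
0.9899 × C = 191453.12
C = 191453.12 / 0.9899 = 193406.53
Insurance premium = 1.01% × 193406.53 = 1953.41

CIF value: CHF 193406.53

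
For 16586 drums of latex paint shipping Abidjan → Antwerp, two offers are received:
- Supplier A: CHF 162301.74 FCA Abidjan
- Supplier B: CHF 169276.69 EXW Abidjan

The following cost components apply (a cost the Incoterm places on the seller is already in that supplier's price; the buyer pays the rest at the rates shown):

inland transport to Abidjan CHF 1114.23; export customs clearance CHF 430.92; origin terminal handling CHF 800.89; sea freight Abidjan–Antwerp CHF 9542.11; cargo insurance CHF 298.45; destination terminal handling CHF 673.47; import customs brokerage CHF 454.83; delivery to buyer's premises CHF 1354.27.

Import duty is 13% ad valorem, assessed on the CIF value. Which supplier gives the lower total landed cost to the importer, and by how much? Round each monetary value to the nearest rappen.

Supplier A is cheaper by CHF 9627.72

Supplier A (FCA):
CIF value = FCA price + origin terminal + freight + insurance = 162301.74 + 800.89 + 9542.11 + 298.45 = 172943.19
Import duty = 172943.19 × 13% = 22482.61
Buyer bears (A): 800.89 + 9542.11 + 298.45 + 673.47 + 454.83 + 1354.27 = 13124.02
Landed cost (A) = invoice 162301.74 + 13124.02 + duty 22482.61 = 197908.37
Supplier B (EXW):
CIF value = EXW price + inland to port + export clearance + origin terminal + freight + insurance = 169276.69 + 1114.23 + 430.92 + 800.89 + 9542.11 + 298.45 = 181463.29
Import duty = 181463.29 × 13% = 23590.23
Buyer bears (B): 1114.23 + 430.92 + 800.89 + 9542.11 + 298.45 + 673.47 + 454.83 + 1354.27 = 14669.17
Landed cost (B) = invoice 169276.69 + 14669.17 + duty 23590.23 = 207536.09
Difference = |197908.37 − 207536.09| = 9627.72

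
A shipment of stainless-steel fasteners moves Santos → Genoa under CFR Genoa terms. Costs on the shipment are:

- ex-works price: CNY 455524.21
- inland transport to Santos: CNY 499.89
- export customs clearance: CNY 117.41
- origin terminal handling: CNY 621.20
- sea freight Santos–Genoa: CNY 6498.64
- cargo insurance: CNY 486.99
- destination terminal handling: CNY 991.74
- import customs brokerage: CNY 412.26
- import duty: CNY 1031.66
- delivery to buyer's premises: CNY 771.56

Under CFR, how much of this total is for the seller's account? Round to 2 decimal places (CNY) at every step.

CFR: the seller pays costs through ocean freight to the destination port, but not insurance.
Seller's account: goods 455524.21 + inland to port 499.89 + export clearance 117.41 + origin terminal 621.20 + freight 6498.64 = 463261.35
Buyer's account: insurance 486.99 + destination terminal 991.74 + brokerage 412.26 + duty 1031.66 + delivery 771.56 = 3694.21

Seller's account: CNY 463261.35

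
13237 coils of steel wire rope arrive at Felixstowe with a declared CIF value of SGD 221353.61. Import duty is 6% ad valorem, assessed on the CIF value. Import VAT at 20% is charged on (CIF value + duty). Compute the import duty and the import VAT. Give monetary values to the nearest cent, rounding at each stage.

Import duty = 221353.61 × 6% = 13281.22
VAT base = CIF + duty = 221353.61 + 13281.22 = 234634.83
Import VAT = 234634.83 × 20% = 46926.97

Import duty: SGD 13281.22; import VAT: SGD 46926.97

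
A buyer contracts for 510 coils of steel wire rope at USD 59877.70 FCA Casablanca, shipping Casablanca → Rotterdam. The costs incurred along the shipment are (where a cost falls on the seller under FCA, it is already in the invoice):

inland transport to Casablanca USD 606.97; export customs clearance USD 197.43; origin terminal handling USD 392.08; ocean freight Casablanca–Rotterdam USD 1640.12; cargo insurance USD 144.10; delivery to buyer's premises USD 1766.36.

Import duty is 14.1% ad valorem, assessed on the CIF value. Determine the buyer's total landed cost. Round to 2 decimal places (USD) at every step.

FCA: the seller delivers export-cleared goods to the carrier; the buyer bears costs from that point.
Already in the invoice (seller's account under FCA): inland to port, export clearance — exclude.
CIF value = FCA price + origin terminal + freight + insurance = 59877.70 + 392.08 + 1640.12 + 144.10 = 62054.00
Import duty = 62054.00 × 14.1% = 8749.61
Buyer bears: origin terminal 392.08 + freight 1640.12 + insurance 144.10 + delivery 1766.36 + duty 8749.61 = 12692.27
Landed cost = invoice 59877.70 + 12692.27 = 72569.97

Total landed cost: USD 72569.97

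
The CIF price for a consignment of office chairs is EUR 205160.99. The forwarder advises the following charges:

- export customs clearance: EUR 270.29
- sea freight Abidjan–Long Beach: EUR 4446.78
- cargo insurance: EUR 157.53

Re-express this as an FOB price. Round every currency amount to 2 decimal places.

FOB price: EUR 200556.68

Not relevant to the conversion: export clearance — on the seller under both CIF and FOB; already in the CIF price and stays in the FOB price.
From CIF to FOB, the seller no longer bears: freight, insurance.
FOB price = 205160.99 − 4446.78 − 157.53 = 200556.68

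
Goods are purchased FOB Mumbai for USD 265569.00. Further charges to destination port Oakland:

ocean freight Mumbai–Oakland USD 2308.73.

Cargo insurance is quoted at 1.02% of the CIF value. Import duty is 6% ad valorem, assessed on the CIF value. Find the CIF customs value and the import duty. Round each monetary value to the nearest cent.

CIF value: USD 270638.24; import duty: USD 16238.29

Let C be the CIF value. C = FOB price + freight + 1.02% × C
C − 1.02% × C = 265569.00 + 2308.73
0.9898 × C = 267877.73
C = 267877.73 / 0.9898 = 270638.24
Insurance premium = 1.02% × 270638.24 = 2760.51
Import duty = 270638.24 × 6% = 16238.29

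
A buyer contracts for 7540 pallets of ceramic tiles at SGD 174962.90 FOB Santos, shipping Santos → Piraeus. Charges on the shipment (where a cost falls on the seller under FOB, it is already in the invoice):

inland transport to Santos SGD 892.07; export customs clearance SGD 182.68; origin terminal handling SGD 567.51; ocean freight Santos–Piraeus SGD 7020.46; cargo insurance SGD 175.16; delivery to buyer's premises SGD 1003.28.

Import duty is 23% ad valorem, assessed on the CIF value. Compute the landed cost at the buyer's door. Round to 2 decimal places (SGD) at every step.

FOB: the seller bears costs until goods are on board at the origin port; the buyer bears freight, insurance and all costs thereafter.
Already in the invoice (seller's account under FOB): inland to port, export clearance, origin terminal — exclude.
CIF value = FOB price + freight + insurance = 174962.90 + 7020.46 + 175.16 = 182158.52
Import duty = 182158.52 × 23% = 41896.46
Buyer bears: freight 7020.46 + insurance 175.16 + delivery 1003.28 + duty 41896.46 = 50095.36
Landed cost = invoice 174962.90 + 50095.36 = 225058.26

Total landed cost: SGD 225058.26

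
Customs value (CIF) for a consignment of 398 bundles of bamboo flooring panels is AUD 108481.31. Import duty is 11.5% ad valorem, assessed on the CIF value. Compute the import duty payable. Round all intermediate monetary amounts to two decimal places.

Import duty: AUD 12475.35

Import duty = 108481.31 × 11.5% = 12475.35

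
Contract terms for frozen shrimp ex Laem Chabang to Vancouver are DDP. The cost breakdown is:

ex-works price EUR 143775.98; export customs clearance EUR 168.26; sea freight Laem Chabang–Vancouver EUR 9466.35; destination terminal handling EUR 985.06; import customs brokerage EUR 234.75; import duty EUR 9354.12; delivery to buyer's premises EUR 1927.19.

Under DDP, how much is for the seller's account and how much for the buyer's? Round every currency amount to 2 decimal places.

Seller: EUR 165911.71; buyer: EUR 0.00

DDP: the seller bears all costs including import duty.
Seller's account: goods 143775.98 + export clearance 168.26 + freight 9466.35 + destination terminal 985.06 + brokerage 234.75 + duty 9354.12 + delivery 1927.19 = 165911.71
Buyer's account: 0.00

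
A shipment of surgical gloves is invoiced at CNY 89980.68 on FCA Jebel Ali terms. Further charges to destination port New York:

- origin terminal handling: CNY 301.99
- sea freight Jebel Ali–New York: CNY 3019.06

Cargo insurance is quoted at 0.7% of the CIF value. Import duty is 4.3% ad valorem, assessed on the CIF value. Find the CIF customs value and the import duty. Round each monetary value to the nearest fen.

CIF value: CNY 93959.45; import duty: CNY 4040.26

Let C be the CIF value. C = FCA price + pre-shipment costs + freight + 0.7% × C
C − 0.7% × C = 89980.68 + 301.99 + 3019.06
0.993 × C = 93301.73
C = 93301.73 / 0.993 = 93959.45
Insurance premium = 0.7% × 93959.45 = 657.72
Import duty = 93959.45 × 4.3% = 4040.26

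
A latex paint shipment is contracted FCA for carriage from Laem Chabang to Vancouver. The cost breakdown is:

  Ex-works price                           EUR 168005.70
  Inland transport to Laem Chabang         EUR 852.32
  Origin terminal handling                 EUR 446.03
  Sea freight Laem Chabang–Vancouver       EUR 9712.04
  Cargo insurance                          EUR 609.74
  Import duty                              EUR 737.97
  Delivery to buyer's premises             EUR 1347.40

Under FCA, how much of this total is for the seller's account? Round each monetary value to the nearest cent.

FCA: the seller delivers export-cleared goods to the carrier; the buyer bears costs from that point.
Seller's account: goods 168005.70 + inland to port 852.32 = 168858.02
Buyer's account: origin terminal 446.03 + freight 9712.04 + insurance 609.74 + duty 737.97 + delivery 1347.40 = 12853.18

Seller's account: EUR 168858.02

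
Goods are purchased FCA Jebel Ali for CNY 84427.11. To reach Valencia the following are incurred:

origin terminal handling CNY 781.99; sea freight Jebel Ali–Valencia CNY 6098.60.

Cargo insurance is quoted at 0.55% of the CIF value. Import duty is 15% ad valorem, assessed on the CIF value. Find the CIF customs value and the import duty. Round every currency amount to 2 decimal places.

CIF value: CNY 91812.67; import duty: CNY 13771.90

Let C be the CIF value. C = FCA price + pre-shipment costs + freight + 0.55% × C
C − 0.55% × C = 84427.11 + 781.99 + 6098.60
0.9945 × C = 91307.70
C = 91307.70 / 0.9945 = 91812.67
Insurance premium = 0.55% × 91812.67 = 504.97
Import duty = 91812.67 × 15% = 13771.90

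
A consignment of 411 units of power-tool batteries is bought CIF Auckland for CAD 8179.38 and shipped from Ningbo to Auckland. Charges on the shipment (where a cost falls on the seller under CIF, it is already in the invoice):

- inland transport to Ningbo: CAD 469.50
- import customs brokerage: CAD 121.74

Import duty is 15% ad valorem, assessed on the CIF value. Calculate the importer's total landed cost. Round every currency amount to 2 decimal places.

Total landed cost: CAD 9528.03

CIF: the seller pays costs through ocean freight and marine insurance to the destination port.
Already in the invoice (seller's account under CIF): inland to port — exclude.
The CIF price already equals the CIF value: 8179.38
Import duty = 8179.38 × 15% = 1226.91
Buyer bears: brokerage 121.74 + duty 1226.91 = 1348.65
Landed cost = invoice 8179.38 + 1348.65 = 9528.03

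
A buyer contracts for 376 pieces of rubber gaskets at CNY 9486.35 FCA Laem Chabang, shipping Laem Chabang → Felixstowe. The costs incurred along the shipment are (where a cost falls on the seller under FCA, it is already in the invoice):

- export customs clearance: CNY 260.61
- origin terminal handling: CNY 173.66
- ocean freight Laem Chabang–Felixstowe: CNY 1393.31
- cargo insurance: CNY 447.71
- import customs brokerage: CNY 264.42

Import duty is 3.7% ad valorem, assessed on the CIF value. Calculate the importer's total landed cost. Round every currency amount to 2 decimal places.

Total landed cost: CNY 12190.99

FCA: the seller delivers export-cleared goods to the carrier; the buyer bears costs from that point.
Already in the invoice (seller's account under FCA): export clearance — exclude.
CIF value = FCA price + origin terminal + freight + insurance = 9486.35 + 173.66 + 1393.31 + 447.71 = 11501.03
Import duty = 11501.03 × 3.7% = 425.54
Buyer bears: origin terminal 173.66 + freight 1393.31 + insurance 447.71 + brokerage 264.42 + duty 425.54 = 2704.64
Landed cost = invoice 9486.35 + 2704.64 = 12190.99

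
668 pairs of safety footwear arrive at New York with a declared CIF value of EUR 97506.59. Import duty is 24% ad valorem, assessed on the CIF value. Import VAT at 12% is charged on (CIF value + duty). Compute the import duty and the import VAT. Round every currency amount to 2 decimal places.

Import duty: EUR 23401.58; import VAT: EUR 14508.98

Import duty = 97506.59 × 24% = 23401.58
VAT base = CIF + duty = 97506.59 + 23401.58 = 120908.17
Import VAT = 120908.17 × 12% = 14508.98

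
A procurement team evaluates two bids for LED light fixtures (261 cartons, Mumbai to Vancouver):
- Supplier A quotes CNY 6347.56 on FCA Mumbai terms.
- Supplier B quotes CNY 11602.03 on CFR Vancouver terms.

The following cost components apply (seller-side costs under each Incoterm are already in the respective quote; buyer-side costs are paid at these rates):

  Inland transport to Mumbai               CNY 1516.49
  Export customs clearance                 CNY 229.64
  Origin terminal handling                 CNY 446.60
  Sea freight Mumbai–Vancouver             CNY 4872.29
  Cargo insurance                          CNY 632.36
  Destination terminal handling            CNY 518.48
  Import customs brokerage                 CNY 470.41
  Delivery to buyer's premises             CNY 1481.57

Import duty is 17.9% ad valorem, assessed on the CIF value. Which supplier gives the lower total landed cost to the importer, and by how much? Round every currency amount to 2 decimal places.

Supplier A (FCA):
CIF value = FCA price + origin terminal + freight + insurance = 6347.56 + 446.60 + 4872.29 + 632.36 = 12298.81
Import duty = 12298.81 × 17.9% = 2201.49
Buyer bears (A): 446.60 + 4872.29 + 632.36 + 518.48 + 470.41 + 1481.57 = 8421.71
Landed cost (A) = invoice 6347.56 + 8421.71 + duty 2201.49 = 16970.76
Supplier B (CFR):
CIF value = CFR price + insurance = 11602.03 + 632.36 = 12234.39
Import duty = 12234.39 × 17.9% = 2189.96
Buyer bears (B): 632.36 + 518.48 + 470.41 + 1481.57 = 3102.82
Landed cost (B) = invoice 11602.03 + 3102.82 + duty 2189.96 = 16894.81
Difference = |16970.76 − 16894.81| = 75.95

Supplier B is cheaper by CNY 75.95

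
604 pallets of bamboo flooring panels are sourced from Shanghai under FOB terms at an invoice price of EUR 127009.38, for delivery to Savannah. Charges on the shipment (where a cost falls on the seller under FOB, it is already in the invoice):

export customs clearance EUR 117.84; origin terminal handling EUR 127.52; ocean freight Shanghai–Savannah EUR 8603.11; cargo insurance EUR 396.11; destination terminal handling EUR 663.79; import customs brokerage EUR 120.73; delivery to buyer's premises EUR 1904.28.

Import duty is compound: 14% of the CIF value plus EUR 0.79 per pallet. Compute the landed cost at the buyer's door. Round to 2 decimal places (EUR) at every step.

FOB: the seller bears costs until goods are on board at the origin port; the buyer bears freight, insurance and all costs thereafter.
Already in the invoice (seller's account under FOB): export clearance, origin terminal — exclude.
CIF value = FOB price + freight + insurance = 127009.38 + 8603.11 + 396.11 = 136008.60
Ad valorem component: 136008.60 × 14% = 19041.20
Specific component: 604 × 0.79 = 477.16
Import duty = 19041.20 + 477.16 = 19518.36
Buyer bears: freight 8603.11 + insurance 396.11 + destination terminal 663.79 + brokerage 120.73 + delivery 1904.28 + duty 19518.36 = 31206.38
Landed cost = invoice 127009.38 + 31206.38 = 158215.76

Total landed cost: EUR 158215.76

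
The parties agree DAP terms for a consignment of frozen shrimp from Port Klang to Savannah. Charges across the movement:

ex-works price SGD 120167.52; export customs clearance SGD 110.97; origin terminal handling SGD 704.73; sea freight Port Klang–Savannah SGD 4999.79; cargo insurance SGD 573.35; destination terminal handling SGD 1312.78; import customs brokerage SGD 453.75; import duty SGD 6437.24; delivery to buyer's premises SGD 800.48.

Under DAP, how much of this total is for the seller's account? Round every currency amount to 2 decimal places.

DAP: the seller bears all costs to the named destination except import duty and clearance.
Seller's account: goods 120167.52 + export clearance 110.97 + origin terminal 704.73 + freight 4999.79 + insurance 573.35 + destination terminal 1312.78 + delivery 800.48 = 128669.62
Buyer's account: brokerage 453.75 + duty 6437.24 = 6890.99

Seller's account: SGD 128669.62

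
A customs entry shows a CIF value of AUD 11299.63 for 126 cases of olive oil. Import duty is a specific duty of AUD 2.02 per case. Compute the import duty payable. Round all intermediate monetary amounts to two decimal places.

Import duty: AUD 254.52

Import duty = 126 × 2.02 = 254.52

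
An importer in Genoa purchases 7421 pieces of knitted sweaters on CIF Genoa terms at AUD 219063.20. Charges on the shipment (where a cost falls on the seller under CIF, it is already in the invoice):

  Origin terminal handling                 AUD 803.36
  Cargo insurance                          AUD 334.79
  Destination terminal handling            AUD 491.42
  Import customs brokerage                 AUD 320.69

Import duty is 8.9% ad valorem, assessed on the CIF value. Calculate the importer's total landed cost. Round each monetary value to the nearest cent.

Total landed cost: AUD 239371.93

CIF: the seller pays costs through ocean freight and marine insurance to the destination port.
Already in the invoice (seller's account under CIF): origin terminal, insurance — exclude.
The CIF price already equals the CIF value: 219063.20
Import duty = 219063.20 × 8.9% = 19496.62
Buyer bears: destination terminal 491.42 + brokerage 320.69 + duty 19496.62 = 20308.73
Landed cost = invoice 219063.20 + 20308.73 = 239371.93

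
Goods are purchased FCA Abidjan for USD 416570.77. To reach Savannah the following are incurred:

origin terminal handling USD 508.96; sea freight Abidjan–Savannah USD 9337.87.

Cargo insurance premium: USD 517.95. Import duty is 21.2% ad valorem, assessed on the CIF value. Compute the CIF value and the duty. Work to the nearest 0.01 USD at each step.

CIF value: USD 426935.55; import duty: USD 90510.34

CIF = FCA price + pre-shipment costs + freight + insurance
CIF = 416570.77 + 508.96 + 9337.87 + 517.95 = 426935.55
Import duty = 426935.55 × 21.2% = 90510.34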